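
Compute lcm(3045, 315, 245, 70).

3045 = 3 × 5 × 7 × 29
315 = 3^2 × 5 × 7
245 = 5 × 7^2
70 = 2 × 5 × 7
LCM(3045, 315, 245, 70) = 2 × 3^2 × 5 × 7^2 × 29 = 127890.

127890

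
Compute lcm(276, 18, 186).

25668

276 = 2^2 × 3 × 23
18 = 2 × 3^2
186 = 2 × 3 × 31
LCM(276, 18, 186) = 2^2 × 3^2 × 23 × 31 = 25668.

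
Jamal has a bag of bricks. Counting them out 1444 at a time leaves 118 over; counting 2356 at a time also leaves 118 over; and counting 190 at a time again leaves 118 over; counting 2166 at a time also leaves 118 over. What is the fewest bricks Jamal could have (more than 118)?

671578

N − 118 must be a common multiple of 1444, 2356, 190, and 2166.
1444 = 2^2 × 19^2
2356 = 2^2 × 19 × 31
190 = 2 × 5 × 19
2166 = 2 × 3 × 19^2
LCM(1444, 2356, 190, 2166) = 2^2 × 3 × 5 × 19^2 × 31 = 671460.
Smallest N > 118 is LCM + 118 = 671460 + 118 = 671578.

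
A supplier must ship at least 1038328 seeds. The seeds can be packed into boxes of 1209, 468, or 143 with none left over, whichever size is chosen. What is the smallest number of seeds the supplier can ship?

The number of seeds must be a common multiple of 1209, 468, and 143, so a multiple of their LCM.
1209 = 3 × 13 × 31
468 = 2^2 × 3^2 × 13
143 = 11 × 13
LCM(1209, 468, 143) = 2^2 × 3^2 × 11 × 13 × 31 = 159588.
Smallest multiple of 159588 that is ≥ 1038328: ⌈1038328/159588⌉ × 159588 = 7 × 159588 = 1117116.

1117116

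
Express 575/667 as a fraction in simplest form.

575 = 5^2 × 23
667 = 23 × 29
gcd(575, 667) = 23.
Divide numerator and denominator by 23: 575/667 = 25/29.

25/29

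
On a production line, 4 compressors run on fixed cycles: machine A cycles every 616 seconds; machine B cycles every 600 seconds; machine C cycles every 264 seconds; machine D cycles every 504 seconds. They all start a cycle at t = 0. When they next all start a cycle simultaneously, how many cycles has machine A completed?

All finish a whole number of cycles simultaneously at t = LCM of the periods.
616 = 2^3 × 7 × 11
600 = 2^3 × 3 × 5^2
264 = 2^3 × 3 × 11
504 = 2^3 × 3^2 × 7
LCM(616, 600, 264, 504) = 2^3 × 3^2 × 5^2 × 7 × 11 = 138600.
Cycles for period 616: 138600 / 616 = 225.

225 cycles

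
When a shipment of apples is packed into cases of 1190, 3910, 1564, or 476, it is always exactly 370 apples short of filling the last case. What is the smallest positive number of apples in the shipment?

Being 370 short of a full case of size k means N ≡ −370 (mod k), i.e. N + 370 is a multiple of each size.
1190 = 2 × 5 × 7 × 17
3910 = 2 × 5 × 17 × 23
1564 = 2^2 × 17 × 23
476 = 2^2 × 7 × 17
LCM(1190, 3910, 1564, 476) = 2^2 × 5 × 7 × 17 × 23 = 54740.
Smallest positive N is 54740 − 370 = 54370.

54370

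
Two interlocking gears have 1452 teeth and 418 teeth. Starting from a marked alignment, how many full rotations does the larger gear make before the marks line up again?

19 rotations

They are all back at their starting positions together after one LCM of the periods.
1452 = 2^2 × 3 × 11^2
418 = 2 × 11 × 19
LCM(1452, 418) = 2^2 × 3 × 11^2 × 19 = 27588.
Rotations for period 1452: 27588 / 1452 = 19.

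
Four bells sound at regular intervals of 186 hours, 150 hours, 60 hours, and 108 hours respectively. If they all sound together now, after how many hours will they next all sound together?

83700 hours

They coincide at every common multiple of the periods; the first is the LCM.
186 = 2 × 3 × 31
150 = 2 × 3 × 5^2
60 = 2^2 × 3 × 5
108 = 2^2 × 3^3
LCM(186, 150, 60, 108) = 2^2 × 3^3 × 5^2 × 31 = 83700.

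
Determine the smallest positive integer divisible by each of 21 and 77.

231

21 = 3 × 7
77 = 7 × 11
LCM(21, 77) = 3 × 7 × 11 = 231.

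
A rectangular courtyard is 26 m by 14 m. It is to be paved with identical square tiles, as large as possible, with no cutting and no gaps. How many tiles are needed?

Tile side = gcd(26, 14).
26 = 2 × 13
14 = 2 × 7
gcd(26, 14) = 2.
Tiles: (26/2) × (14/2) = 13 × 7 = 91.

91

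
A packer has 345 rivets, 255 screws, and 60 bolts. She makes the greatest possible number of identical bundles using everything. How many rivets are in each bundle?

Number of bundles = gcd(345, 255, 60).
345 = 3 × 5 × 23
255 = 3 × 5 × 17
60 = 2^2 × 3 × 5
gcd(345, 255, 60) = 3 × 5 = 15.
rivets per bundle = 345 / 15 = 23.

23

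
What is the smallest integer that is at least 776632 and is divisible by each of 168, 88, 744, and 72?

859320

The integer must be a common multiple of 168, 88, 744, and 72, so a multiple of their LCM.
168 = 2^3 × 3 × 7
88 = 2^3 × 11
744 = 2^3 × 3 × 31
72 = 2^3 × 3^2
LCM(168, 88, 744, 72) = 2^3 × 3^2 × 7 × 11 × 31 = 171864.
Smallest multiple of 171864 that is ≥ 776632: ⌈776632/171864⌉ × 171864 = 5 × 171864 = 859320.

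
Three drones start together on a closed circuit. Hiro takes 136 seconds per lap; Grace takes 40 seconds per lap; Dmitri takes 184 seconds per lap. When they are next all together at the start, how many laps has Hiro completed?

All finish a whole number of cycles simultaneously at t = LCM of the periods.
136 = 2^3 × 17
40 = 2^3 × 5
184 = 2^3 × 23
LCM(136, 40, 184) = 2^3 × 5 × 17 × 23 = 15640.
Laps for period 136: 15640 / 136 = 115.

115 laps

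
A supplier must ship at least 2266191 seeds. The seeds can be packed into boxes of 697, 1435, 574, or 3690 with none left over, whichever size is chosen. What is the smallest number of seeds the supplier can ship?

2634660

The number of seeds must be a common multiple of 697, 1435, 574, and 3690, so a multiple of their LCM.
697 = 17 × 41
1435 = 5 × 7 × 41
574 = 2 × 7 × 41
3690 = 2 × 3^2 × 5 × 41
LCM(697, 1435, 574, 3690) = 2 × 3^2 × 5 × 7 × 17 × 41 = 439110.
Smallest multiple of 439110 that is ≥ 2266191: ⌈2266191/439110⌉ × 439110 = 6 × 439110 = 2634660.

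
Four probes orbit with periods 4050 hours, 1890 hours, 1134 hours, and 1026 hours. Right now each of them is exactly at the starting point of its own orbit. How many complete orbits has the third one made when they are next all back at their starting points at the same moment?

All finish a whole number of cycles simultaneously at t = LCM of the periods.
4050 = 2 × 3^4 × 5^2
1890 = 2 × 3^3 × 5 × 7
1134 = 2 × 3^4 × 7
1026 = 2 × 3^3 × 19
LCM(4050, 1890, 1134, 1026) = 2 × 3^4 × 5^2 × 7 × 19 = 538650.
Orbits for period 1134: 538650 / 1134 = 475.

475 orbits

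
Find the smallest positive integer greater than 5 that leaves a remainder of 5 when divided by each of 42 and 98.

299

N − 5 must be a common multiple of 42 and 98.
42 = 2 × 3 × 7
98 = 2 × 7^2
LCM(42, 98) = 2 × 3 × 7^2 = 294.
Smallest N > 5 is LCM + 5 = 294 + 5 = 299.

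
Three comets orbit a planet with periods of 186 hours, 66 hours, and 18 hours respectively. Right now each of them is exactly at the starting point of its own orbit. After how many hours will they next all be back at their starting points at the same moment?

The first simultaneous occurrence is after LCM of the individual periods.
186 = 2 × 3 × 31
66 = 2 × 3 × 11
18 = 2 × 3^2
LCM(186, 66, 18) = 2 × 3^2 × 11 × 31 = 6138.

6138 hours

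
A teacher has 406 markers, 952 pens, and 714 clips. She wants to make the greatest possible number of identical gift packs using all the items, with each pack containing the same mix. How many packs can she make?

14 packs

The pack count must divide each quantity, so the greatest is gcd(406, 952, 714).
406 = 2 × 7 × 29
952 = 2^3 × 7 × 17
714 = 2 × 3 × 7 × 17
gcd(406, 952, 714) = 2 × 7 = 14.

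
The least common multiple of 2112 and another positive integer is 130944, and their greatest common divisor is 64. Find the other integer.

gcd × lcm = product of the two integers, so the other integer is (64 × 130944) / 2112 = 3968.

3968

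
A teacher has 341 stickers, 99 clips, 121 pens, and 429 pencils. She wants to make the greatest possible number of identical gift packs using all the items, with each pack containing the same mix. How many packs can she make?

11 packs

The pack count must divide each quantity, so the greatest is gcd(341, 99, 121, 429).
341 = 11 × 31
99 = 3^2 × 11
121 = 11^2
429 = 3 × 11 × 13
gcd(341, 99, 121, 429) = 11.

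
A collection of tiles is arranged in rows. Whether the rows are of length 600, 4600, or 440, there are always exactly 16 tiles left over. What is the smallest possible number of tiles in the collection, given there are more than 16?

N − 16 must be a common multiple of 600, 4600, and 440.
600 = 2^3 × 3 × 5^2
4600 = 2^3 × 5^2 × 23
440 = 2^3 × 5 × 11
LCM(600, 4600, 440) = 2^3 × 3 × 5^2 × 11 × 23 = 151800.
Smallest N > 16 is LCM + 16 = 151800 + 16 = 151816.

151816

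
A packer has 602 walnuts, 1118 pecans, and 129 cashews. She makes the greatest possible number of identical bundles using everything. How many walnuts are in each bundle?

14

Number of bundles = gcd(602, 1118, 129).
602 = 2 × 7 × 43
1118 = 2 × 13 × 43
129 = 3 × 43
gcd(602, 1118, 129) = 43.
walnuts per bundle = 602 / 43 = 14.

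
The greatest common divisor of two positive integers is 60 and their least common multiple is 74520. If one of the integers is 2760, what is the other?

1620

For two integers, gcd × lcm = product, so the other is (60 × 74520) / 2760 = 4471200 / 2760 = 1620.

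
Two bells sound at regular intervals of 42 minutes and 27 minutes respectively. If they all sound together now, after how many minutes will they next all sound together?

378 minutes

They coincide at every common multiple of the periods; the first is the LCM.
42 = 2 × 3 × 7
27 = 3^3
LCM(42, 27) = 2 × 3^3 × 7 = 378.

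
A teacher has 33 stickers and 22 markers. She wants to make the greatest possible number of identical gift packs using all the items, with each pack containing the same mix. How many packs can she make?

11 packs

By the Euclidean algorithm:
33 = 1 × 22 + 11
22 = 2 × 11 + 0
gcd(33, 22) = 11.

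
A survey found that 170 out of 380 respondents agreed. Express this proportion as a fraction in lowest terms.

17/38

170 = 2 × 5 × 17
380 = 2^2 × 5 × 19
gcd(170, 380) = 2 × 5 = 10.
Divide numerator and denominator by 10: 170/380 = 17/38.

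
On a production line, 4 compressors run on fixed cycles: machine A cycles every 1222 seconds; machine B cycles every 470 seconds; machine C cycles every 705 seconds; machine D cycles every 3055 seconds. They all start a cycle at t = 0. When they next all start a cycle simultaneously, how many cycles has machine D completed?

6 cycles

The first common completion time is the LCM of the periods.
1222 = 2 × 13 × 47
470 = 2 × 5 × 47
705 = 3 × 5 × 47
3055 = 5 × 13 × 47
LCM(1222, 470, 705, 3055) = 2 × 3 × 5 × 13 × 47 = 18330.
Cycles for period 3055: 18330 / 3055 = 6.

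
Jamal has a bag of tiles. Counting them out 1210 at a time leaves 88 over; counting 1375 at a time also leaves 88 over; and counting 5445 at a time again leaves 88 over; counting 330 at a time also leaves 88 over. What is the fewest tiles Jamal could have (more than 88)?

272338

N − 88 must be a common multiple of 1210, 1375, 5445, and 330.
1210 = 2 × 5 × 11^2
1375 = 5^3 × 11
5445 = 3^2 × 5 × 11^2
330 = 2 × 3 × 5 × 11
LCM(1210, 1375, 5445, 330) = 2 × 3^2 × 5^3 × 11^2 = 272250.
Smallest N > 88 is LCM + 88 = 272250 + 88 = 272338.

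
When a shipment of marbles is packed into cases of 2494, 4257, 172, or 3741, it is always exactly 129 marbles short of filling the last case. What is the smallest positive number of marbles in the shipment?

493683

Being 129 short of a full case of size k means N ≡ −129 (mod k), i.e. N + 129 is a multiple of each size.
2494 = 2 × 29 × 43
4257 = 3^2 × 11 × 43
172 = 2^2 × 43
3741 = 3 × 29 × 43
LCM(2494, 4257, 172, 3741) = 2^2 × 3^2 × 11 × 29 × 43 = 493812.
Smallest positive N is 493812 − 129 = 493683.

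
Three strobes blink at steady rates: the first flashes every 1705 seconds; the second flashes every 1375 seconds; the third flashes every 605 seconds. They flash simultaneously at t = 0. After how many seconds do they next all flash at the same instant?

We need the least common multiple of the intervals.
1705 = 5 × 11 × 31
1375 = 5^3 × 11
605 = 5 × 11^2
LCM(1705, 1375, 605) = 5^3 × 11^2 × 31 = 468875.

468875 seconds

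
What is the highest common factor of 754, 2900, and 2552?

58

754 = 2 × 13 × 29
2900 = 2^2 × 5^2 × 29
2552 = 2^3 × 11 × 29
gcd(754, 2900, 2552) = 2 × 29 = 58.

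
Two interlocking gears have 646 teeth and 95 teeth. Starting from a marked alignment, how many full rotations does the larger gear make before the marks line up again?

The first common completion time is the LCM of the periods.
646 = 2 × 17 × 19
95 = 5 × 19
LCM(646, 95) = 2 × 5 × 17 × 19 = 3230.
Rotations for period 646: 3230 / 646 = 5.

5 rotations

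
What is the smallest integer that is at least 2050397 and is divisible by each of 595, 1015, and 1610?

2381190

The integer must be a common multiple of 595, 1015, and 1610, so a multiple of their LCM.
595 = 5 × 7 × 17
1015 = 5 × 7 × 29
1610 = 2 × 5 × 7 × 23
LCM(595, 1015, 1610) = 2 × 5 × 7 × 17 × 23 × 29 = 793730.
Smallest multiple of 793730 that is ≥ 2050397: ⌈2050397/793730⌉ × 793730 = 3 × 793730 = 2381190.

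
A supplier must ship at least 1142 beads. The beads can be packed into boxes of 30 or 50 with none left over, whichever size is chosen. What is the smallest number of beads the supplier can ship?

The number of beads must be a common multiple of 30 and 50, so a multiple of their LCM.
30 = 2 × 3 × 5
50 = 2 × 5^2
LCM(30, 50) = 2 × 3 × 5^2 = 150.
Smallest multiple of 150 that is ≥ 1142: ⌈1142/150⌉ × 150 = 8 × 150 = 1200.

1200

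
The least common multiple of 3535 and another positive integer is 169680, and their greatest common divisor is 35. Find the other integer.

1680

gcd × lcm = product of the two integers, so the other integer is (35 × 169680) / 3535 = 1680.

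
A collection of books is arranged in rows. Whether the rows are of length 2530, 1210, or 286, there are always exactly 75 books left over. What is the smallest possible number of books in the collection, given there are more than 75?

N − 75 must be a common multiple of 2530, 1210, and 286.
2530 = 2 × 5 × 11 × 23
1210 = 2 × 5 × 11^2
286 = 2 × 11 × 13
LCM(2530, 1210, 286) = 2 × 5 × 11^2 × 13 × 23 = 361790.
Smallest N > 75 is LCM + 75 = 361790 + 75 = 361865.

361865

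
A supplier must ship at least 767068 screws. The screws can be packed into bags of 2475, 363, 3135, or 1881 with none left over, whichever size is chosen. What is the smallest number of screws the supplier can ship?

The number of screws must be a common multiple of 2475, 363, 3135, and 1881, so a multiple of their LCM.
2475 = 3^2 × 5^2 × 11
363 = 3 × 11^2
3135 = 3 × 5 × 11 × 19
1881 = 3^2 × 11 × 19
LCM(2475, 363, 3135, 1881) = 3^2 × 5^2 × 11^2 × 19 = 517275.
Smallest multiple of 517275 that is ≥ 767068: ⌈767068/517275⌉ × 517275 = 2 × 517275 = 1034550.

1034550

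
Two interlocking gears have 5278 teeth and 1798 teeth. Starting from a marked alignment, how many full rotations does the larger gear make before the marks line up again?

All finish a whole number of cycles simultaneously at t = LCM of the periods.
5278 = 2 × 7 × 13 × 29
1798 = 2 × 29 × 31
LCM(5278, 1798) = 2 × 7 × 13 × 29 × 31 = 163618.
Rotations for period 5278: 163618 / 5278 = 31.

31 rotations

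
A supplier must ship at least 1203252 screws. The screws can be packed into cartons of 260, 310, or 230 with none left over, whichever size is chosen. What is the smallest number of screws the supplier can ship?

The number of screws must be a common multiple of 260, 310, and 230, so a multiple of their LCM.
260 = 2^2 × 5 × 13
310 = 2 × 5 × 31
230 = 2 × 5 × 23
LCM(260, 310, 230) = 2^2 × 5 × 13 × 23 × 31 = 185380.
Smallest multiple of 185380 that is ≥ 1203252: ⌈1203252/185380⌉ × 185380 = 7 × 185380 = 1297660.

1297660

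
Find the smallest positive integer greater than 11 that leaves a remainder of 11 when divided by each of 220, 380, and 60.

N − 11 must be a common multiple of 220, 380, and 60.
220 = 2^2 × 5 × 11
380 = 2^2 × 5 × 19
60 = 2^2 × 3 × 5
LCM(220, 380, 60) = 2^2 × 3 × 5 × 11 × 19 = 12540.
Smallest N > 11 is LCM + 11 = 12540 + 11 = 12551.

12551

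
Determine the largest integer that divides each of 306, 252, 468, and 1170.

18

306 = 2 × 3^2 × 17
252 = 2^2 × 3^2 × 7
468 = 2^2 × 3^2 × 13
1170 = 2 × 3^2 × 5 × 13
gcd(306, 252, 468, 1170) = 2 × 3^2 = 18.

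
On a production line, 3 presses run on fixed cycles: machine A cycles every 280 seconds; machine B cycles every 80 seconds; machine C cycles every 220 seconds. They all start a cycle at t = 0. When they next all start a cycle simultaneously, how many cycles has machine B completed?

77 cycles

All finish a whole number of cycles simultaneously at t = LCM of the periods.
280 = 2^3 × 5 × 7
80 = 2^4 × 5
220 = 2^2 × 5 × 11
LCM(280, 80, 220) = 2^4 × 5 × 7 × 11 = 6160.
Cycles for period 80: 6160 / 80 = 77.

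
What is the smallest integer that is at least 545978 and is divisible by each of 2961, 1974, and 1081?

The integer must be a common multiple of 2961, 1974, and 1081, so a multiple of their LCM.
2961 = 3^2 × 7 × 47
1974 = 2 × 3 × 7 × 47
1081 = 23 × 47
LCM(2961, 1974, 1081) = 2 × 3^2 × 7 × 23 × 47 = 136206.
Smallest multiple of 136206 that is ≥ 545978: ⌈545978/136206⌉ × 136206 = 5 × 136206 = 681030.

681030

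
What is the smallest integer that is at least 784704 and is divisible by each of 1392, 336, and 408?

The integer must be a common multiple of 1392, 336, and 408, so a multiple of their LCM.
1392 = 2^4 × 3 × 29
336 = 2^4 × 3 × 7
408 = 2^3 × 3 × 17
LCM(1392, 336, 408) = 2^4 × 3 × 7 × 17 × 29 = 165648.
Smallest multiple of 165648 that is ≥ 784704: ⌈784704/165648⌉ × 165648 = 5 × 165648 = 828240.

828240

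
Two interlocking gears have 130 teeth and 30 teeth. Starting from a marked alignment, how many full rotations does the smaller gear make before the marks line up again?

All finish a whole number of cycles simultaneously at t = LCM of the periods.
130 = 2 × 5 × 13
30 = 2 × 3 × 5
LCM(130, 30) = 2 × 3 × 5 × 13 = 390.
Rotations for period 30: 390 / 30 = 13.

13 rotations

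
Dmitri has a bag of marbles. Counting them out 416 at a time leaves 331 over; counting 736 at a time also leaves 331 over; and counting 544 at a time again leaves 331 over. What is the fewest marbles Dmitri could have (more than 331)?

162987

N − 331 must be a common multiple of 416, 736, and 544.
416 = 2^5 × 13
736 = 2^5 × 23
544 = 2^5 × 17
LCM(416, 736, 544) = 2^5 × 13 × 17 × 23 = 162656.
Smallest N > 331 is LCM + 331 = 162656 + 331 = 162987.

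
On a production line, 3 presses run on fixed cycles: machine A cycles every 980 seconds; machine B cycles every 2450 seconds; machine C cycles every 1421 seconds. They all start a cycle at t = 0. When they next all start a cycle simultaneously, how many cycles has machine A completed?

They are all back at their starting positions together after one LCM of the periods.
980 = 2^2 × 5 × 7^2
2450 = 2 × 5^2 × 7^2
1421 = 7^2 × 29
LCM(980, 2450, 1421) = 2^2 × 5^2 × 7^2 × 29 = 142100.
Cycles for period 980: 142100 / 980 = 145.

145 cycles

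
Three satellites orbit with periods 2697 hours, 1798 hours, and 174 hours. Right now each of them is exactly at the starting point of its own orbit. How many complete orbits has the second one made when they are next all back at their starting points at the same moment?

3 orbits

They are all back at their starting positions together after one LCM of the periods.
2697 = 3 × 29 × 31
1798 = 2 × 29 × 31
174 = 2 × 3 × 29
LCM(2697, 1798, 174) = 2 × 3 × 29 × 31 = 5394.
Orbits for period 1798: 5394 / 1798 = 3.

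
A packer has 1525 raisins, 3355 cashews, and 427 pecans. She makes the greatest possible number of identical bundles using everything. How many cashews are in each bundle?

55

Number of bundles = gcd(1525, 3355, 427).
1525 = 5^2 × 61
3355 = 5 × 11 × 61
427 = 7 × 61
gcd(1525, 3355, 427) = 61.
cashews per bundle = 3355 / 61 = 55.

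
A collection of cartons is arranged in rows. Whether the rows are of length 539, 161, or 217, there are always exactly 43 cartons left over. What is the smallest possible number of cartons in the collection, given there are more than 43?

384350

N − 43 must be a common multiple of 539, 161, and 217.
539 = 7^2 × 11
161 = 7 × 23
217 = 7 × 31
LCM(539, 161, 217) = 7^2 × 11 × 23 × 31 = 384307.
Smallest N > 43 is LCM + 43 = 384307 + 43 = 384350.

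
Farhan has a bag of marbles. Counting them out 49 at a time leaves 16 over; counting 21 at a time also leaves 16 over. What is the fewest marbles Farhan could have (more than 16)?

163

N − 16 must be a common multiple of 49 and 21.
49 = 7^2
21 = 3 × 7
LCM(49, 21) = 3 × 7^2 = 147.
Smallest N > 16 is LCM + 16 = 147 + 16 = 163.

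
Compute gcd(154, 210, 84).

14

154 = 2 × 7 × 11
210 = 2 × 3 × 5 × 7
84 = 2^2 × 3 × 7
gcd(154, 210, 84) = 2 × 7 = 14.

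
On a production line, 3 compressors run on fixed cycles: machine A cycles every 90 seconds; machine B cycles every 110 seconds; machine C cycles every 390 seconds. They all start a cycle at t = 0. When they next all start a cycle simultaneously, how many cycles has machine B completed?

The first common completion time is the LCM of the periods.
90 = 2 × 3^2 × 5
110 = 2 × 5 × 11
390 = 2 × 3 × 5 × 13
LCM(90, 110, 390) = 2 × 3^2 × 5 × 11 × 13 = 12870.
Cycles for period 110: 12870 / 110 = 117.

117 cycles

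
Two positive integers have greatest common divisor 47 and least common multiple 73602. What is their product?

For any two positive integers, gcd × lcm = product = 47 × 73602 = 3459294.

3459294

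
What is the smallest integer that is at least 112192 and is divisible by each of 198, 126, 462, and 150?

138600

The integer must be a common multiple of 198, 126, 462, and 150, so a multiple of their LCM.
198 = 2 × 3^2 × 11
126 = 2 × 3^2 × 7
462 = 2 × 3 × 7 × 11
150 = 2 × 3 × 5^2
LCM(198, 126, 462, 150) = 2 × 3^2 × 5^2 × 7 × 11 = 34650.
Smallest multiple of 34650 that is ≥ 112192: ⌈112192/34650⌉ × 34650 = 4 × 34650 = 138600.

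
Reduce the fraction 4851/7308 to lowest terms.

77/116

4851 = 3^2 × 7^2 × 11
7308 = 2^2 × 3^2 × 7 × 29
gcd(4851, 7308) = 3^2 × 7 = 63.
Divide numerator and denominator by 63: 4851/7308 = 77/116.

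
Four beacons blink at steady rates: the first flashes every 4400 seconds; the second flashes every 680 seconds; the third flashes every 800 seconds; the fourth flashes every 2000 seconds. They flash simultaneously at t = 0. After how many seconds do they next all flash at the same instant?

748000 seconds

We need the least common multiple of the intervals.
4400 = 2^4 × 5^2 × 11
680 = 2^3 × 5 × 17
800 = 2^5 × 5^2
2000 = 2^4 × 5^3
LCM(4400, 680, 800, 2000) = 2^5 × 5^3 × 11 × 17 = 748000.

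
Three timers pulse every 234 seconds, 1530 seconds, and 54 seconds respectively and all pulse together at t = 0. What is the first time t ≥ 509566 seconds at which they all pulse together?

Joint pulses occur at multiples of LCM(234, 1530, 54).
234 = 2 × 3^2 × 13
1530 = 2 × 3^2 × 5 × 17
54 = 2 × 3^3
LCM(234, 1530, 54) = 2 × 3^3 × 5 × 13 × 17 = 59670.
Smallest multiple of 59670 that is ≥ 509566: ⌈509566/59670⌉ × 59670 = 9 × 59670 = 537030.

537030 seconds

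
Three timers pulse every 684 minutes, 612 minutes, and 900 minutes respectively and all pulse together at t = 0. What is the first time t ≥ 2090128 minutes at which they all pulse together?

2325600 minutes

Joint pulses occur at multiples of LCM(684, 612, 900).
684 = 2^2 × 3^2 × 19
612 = 2^2 × 3^2 × 17
900 = 2^2 × 3^2 × 5^2
LCM(684, 612, 900) = 2^2 × 3^2 × 5^2 × 17 × 19 = 290700.
Smallest multiple of 290700 that is ≥ 2090128: ⌈2090128/290700⌉ × 290700 = 8 × 290700 = 2325600.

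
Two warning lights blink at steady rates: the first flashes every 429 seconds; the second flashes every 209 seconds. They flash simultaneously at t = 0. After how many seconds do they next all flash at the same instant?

They coincide at every common multiple of the periods; the first is the LCM.
429 = 3 × 11 × 13
209 = 11 × 19
LCM(429, 209) = 3 × 11 × 13 × 19 = 8151.

8151 seconds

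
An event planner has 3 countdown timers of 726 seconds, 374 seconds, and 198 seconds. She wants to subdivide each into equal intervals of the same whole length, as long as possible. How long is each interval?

22 seconds

The interval must divide each timer length; the longest such is the gcd.
726 = 2 × 3 × 11^2
374 = 2 × 11 × 17
198 = 2 × 3^2 × 11
gcd(726, 374, 198) = 2 × 11 = 22.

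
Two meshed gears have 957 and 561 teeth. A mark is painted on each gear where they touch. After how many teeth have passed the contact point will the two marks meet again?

They coincide at every common multiple of the periods; the first is the LCM.
957 = 3 × 11 × 29
561 = 3 × 11 × 17
LCM(957, 561) = 3 × 11 × 17 × 29 = 16269.

16269 teeth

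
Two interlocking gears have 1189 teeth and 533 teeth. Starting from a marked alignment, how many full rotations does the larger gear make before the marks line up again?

The first common completion time is the LCM of the periods.
1189 = 29 × 41
533 = 13 × 41
LCM(1189, 533) = 13 × 29 × 41 = 15457.
Rotations for period 1189: 15457 / 1189 = 13.

13 rotations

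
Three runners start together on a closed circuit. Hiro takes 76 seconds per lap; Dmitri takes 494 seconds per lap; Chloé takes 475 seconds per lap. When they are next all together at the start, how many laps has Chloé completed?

They are all back at their starting positions together after one LCM of the periods.
76 = 2^2 × 19
494 = 2 × 13 × 19
475 = 5^2 × 19
LCM(76, 494, 475) = 2^2 × 5^2 × 13 × 19 = 24700.
Laps for period 475: 24700 / 475 = 52.

52 laps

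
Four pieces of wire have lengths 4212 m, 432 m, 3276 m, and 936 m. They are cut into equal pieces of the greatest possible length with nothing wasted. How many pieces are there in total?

Piece length = gcd(4212, 432, 3276, 936).
4212 = 2^2 × 3^4 × 13
432 = 2^4 × 3^3
3276 = 2^2 × 3^2 × 7 × 13
936 = 2^3 × 3^2 × 13
gcd(4212, 432, 3276, 936) = 2^2 × 3^2 = 36.
Total pieces = 4212/36 + 432/36 + 3276/36 + 936/36 = 117 + 12 + 91 + 26 = 246.

246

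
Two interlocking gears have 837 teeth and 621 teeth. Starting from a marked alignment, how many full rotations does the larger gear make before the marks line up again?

The first common completion time is the LCM of the periods.
837 = 3^3 × 31
621 = 3^3 × 23
LCM(837, 621) = 3^3 × 23 × 31 = 19251.
Rotations for period 837: 19251 / 837 = 23.

23 rotations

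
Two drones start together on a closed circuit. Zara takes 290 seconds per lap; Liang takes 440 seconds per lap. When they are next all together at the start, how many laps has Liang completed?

29 laps

All finish a whole number of cycles simultaneously at t = LCM of the periods.
290 = 2 × 5 × 29
440 = 2^3 × 5 × 11
LCM(290, 440) = 2^3 × 5 × 11 × 29 = 12760.
Laps for period 440: 12760 / 440 = 29.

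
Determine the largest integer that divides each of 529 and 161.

529 = 23^2
161 = 7 × 23
gcd(529, 161) = 23.

23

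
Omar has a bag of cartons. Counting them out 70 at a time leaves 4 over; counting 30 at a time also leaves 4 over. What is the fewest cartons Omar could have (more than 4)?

214

N − 4 must be a common multiple of 70 and 30.
70 = 2 × 5 × 7
30 = 2 × 3 × 5
LCM(70, 30) = 2 × 3 × 5 × 7 = 210.
Smallest N > 4 is LCM + 4 = 210 + 4 = 214.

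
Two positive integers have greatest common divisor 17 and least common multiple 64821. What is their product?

For any two positive integers, gcd × lcm = product = 17 × 64821 = 1101957.

1101957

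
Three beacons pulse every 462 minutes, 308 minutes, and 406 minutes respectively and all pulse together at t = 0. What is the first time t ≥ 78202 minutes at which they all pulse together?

80388 minutes

Joint pulses occur at multiples of LCM(462, 308, 406).
462 = 2 × 3 × 7 × 11
308 = 2^2 × 7 × 11
406 = 2 × 7 × 29
LCM(462, 308, 406) = 2^2 × 3 × 7 × 11 × 29 = 26796.
Smallest multiple of 26796 that is ≥ 78202: ⌈78202/26796⌉ × 26796 = 3 × 26796 = 80388.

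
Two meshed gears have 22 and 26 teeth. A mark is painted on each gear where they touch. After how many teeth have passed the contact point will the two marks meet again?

286 teeth

We need the least common multiple of the intervals.
22 = 2 × 11
26 = 2 × 13
LCM(22, 26) = 2 × 11 × 13 = 286.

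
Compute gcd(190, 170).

10

190 = 2 × 5 × 19
170 = 2 × 5 × 17
gcd(190, 170) = 2 × 5 = 10.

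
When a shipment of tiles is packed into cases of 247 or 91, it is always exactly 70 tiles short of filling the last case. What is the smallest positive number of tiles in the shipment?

Being 70 short of a full case of size k means N ≡ −70 (mod k), i.e. N + 70 is a multiple of each size.
247 = 13 × 19
91 = 7 × 13
LCM(247, 91) = 7 × 13 × 19 = 1729.
Smallest positive N is 1729 − 70 = 1659.

1659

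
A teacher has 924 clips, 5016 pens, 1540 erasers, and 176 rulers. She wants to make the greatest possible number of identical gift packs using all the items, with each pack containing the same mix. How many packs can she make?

44 packs

The pack count must divide each quantity, so the greatest is gcd(924, 5016, 1540, 176).
924 = 2^2 × 3 × 7 × 11
5016 = 2^3 × 3 × 11 × 19
1540 = 2^2 × 5 × 7 × 11
176 = 2^4 × 11
gcd(924, 5016, 1540, 176) = 2^2 × 11 = 44.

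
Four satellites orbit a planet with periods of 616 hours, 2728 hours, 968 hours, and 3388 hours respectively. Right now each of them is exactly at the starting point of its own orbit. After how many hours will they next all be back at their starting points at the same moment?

210056 hours

We need the least common multiple of the intervals.
616 = 2^3 × 7 × 11
2728 = 2^3 × 11 × 31
968 = 2^3 × 11^2
3388 = 2^2 × 7 × 11^2
LCM(616, 2728, 968, 3388) = 2^3 × 7 × 11^2 × 31 = 210056.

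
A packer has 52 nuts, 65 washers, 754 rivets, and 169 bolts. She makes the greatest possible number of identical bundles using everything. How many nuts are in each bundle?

Number of bundles = gcd(52, 65, 754, 169).
52 = 2^2 × 13
65 = 5 × 13
754 = 2 × 13 × 29
169 = 13^2
gcd(52, 65, 754, 169) = 13.
nuts per bundle = 52 / 13 = 4.

4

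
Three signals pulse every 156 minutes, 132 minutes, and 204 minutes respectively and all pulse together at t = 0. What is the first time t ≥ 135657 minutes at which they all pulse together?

145860 minutes

Joint pulses occur at multiples of LCM(156, 132, 204).
156 = 2^2 × 3 × 13
132 = 2^2 × 3 × 11
204 = 2^2 × 3 × 17
LCM(156, 132, 204) = 2^2 × 3 × 11 × 13 × 17 = 29172.
Smallest multiple of 29172 that is ≥ 135657: ⌈135657/29172⌉ × 29172 = 5 × 29172 = 145860.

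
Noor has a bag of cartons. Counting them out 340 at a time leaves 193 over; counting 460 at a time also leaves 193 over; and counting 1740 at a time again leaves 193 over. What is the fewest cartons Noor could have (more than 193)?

680533

N − 193 must be a common multiple of 340, 460, and 1740.
340 = 2^2 × 5 × 17
460 = 2^2 × 5 × 23
1740 = 2^2 × 3 × 5 × 29
LCM(340, 460, 1740) = 2^2 × 3 × 5 × 17 × 23 × 29 = 680340.
Smallest N > 193 is LCM + 193 = 680340 + 193 = 680533.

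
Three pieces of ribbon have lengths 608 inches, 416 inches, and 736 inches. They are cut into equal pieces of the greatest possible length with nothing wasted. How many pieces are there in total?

55

Piece length = gcd(608, 416, 736).
608 = 2^5 × 19
416 = 2^5 × 13
736 = 2^5 × 23
gcd(608, 416, 736) = 2^5 = 32.
Total pieces = 608/32 + 416/32 + 736/32 = 19 + 13 + 23 = 55.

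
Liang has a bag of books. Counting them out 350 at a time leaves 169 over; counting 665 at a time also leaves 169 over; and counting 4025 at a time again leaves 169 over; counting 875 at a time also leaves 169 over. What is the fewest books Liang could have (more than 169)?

764919

N − 169 must be a common multiple of 350, 665, 4025, and 875.
350 = 2 × 5^2 × 7
665 = 5 × 7 × 19
4025 = 5^2 × 7 × 23
875 = 5^3 × 7
LCM(350, 665, 4025, 875) = 2 × 5^3 × 7 × 19 × 23 = 764750.
Smallest N > 169 is LCM + 169 = 764750 + 169 = 764919.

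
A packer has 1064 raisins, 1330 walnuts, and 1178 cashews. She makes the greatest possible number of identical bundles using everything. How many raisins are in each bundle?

28

Number of bundles = gcd(1064, 1330, 1178).
1064 = 2^3 × 7 × 19
1330 = 2 × 5 × 7 × 19
1178 = 2 × 19 × 31
gcd(1064, 1330, 1178) = 2 × 19 = 38.
raisins per bundle = 1064 / 38 = 28.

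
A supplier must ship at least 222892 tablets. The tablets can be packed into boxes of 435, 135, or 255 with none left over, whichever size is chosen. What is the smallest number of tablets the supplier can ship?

266220

The number of tablets must be a common multiple of 435, 135, and 255, so a multiple of their LCM.
435 = 3 × 5 × 29
135 = 3^3 × 5
255 = 3 × 5 × 17
LCM(435, 135, 255) = 3^3 × 5 × 17 × 29 = 66555.
Smallest multiple of 66555 that is ≥ 222892: ⌈222892/66555⌉ × 66555 = 4 × 66555 = 266220.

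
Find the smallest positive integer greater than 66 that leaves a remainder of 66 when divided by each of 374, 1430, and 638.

705056

N − 66 must be a common multiple of 374, 1430, and 638.
374 = 2 × 11 × 17
1430 = 2 × 5 × 11 × 13
638 = 2 × 11 × 29
LCM(374, 1430, 638) = 2 × 5 × 11 × 13 × 17 × 29 = 704990.
Smallest N > 66 is LCM + 66 = 704990 + 66 = 705056.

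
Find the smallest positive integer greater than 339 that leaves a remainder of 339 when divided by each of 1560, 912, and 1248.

118899

N − 339 must be a common multiple of 1560, 912, and 1248.
1560 = 2^3 × 3 × 5 × 13
912 = 2^4 × 3 × 19
1248 = 2^5 × 3 × 13
LCM(1560, 912, 1248) = 2^5 × 3 × 5 × 13 × 19 = 118560.
Smallest N > 339 is LCM + 339 = 118560 + 339 = 118899.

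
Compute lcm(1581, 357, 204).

1581 = 3 × 17 × 31
357 = 3 × 7 × 17
204 = 2^2 × 3 × 17
LCM(1581, 357, 204) = 2^2 × 3 × 7 × 17 × 31 = 44268.

44268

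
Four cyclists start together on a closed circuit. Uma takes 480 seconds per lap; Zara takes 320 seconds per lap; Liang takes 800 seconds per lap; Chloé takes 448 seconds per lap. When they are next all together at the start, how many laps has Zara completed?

105 laps

They are all back at their starting positions together after one LCM of the periods.
480 = 2^5 × 3 × 5
320 = 2^6 × 5
800 = 2^5 × 5^2
448 = 2^6 × 7
LCM(480, 320, 800, 448) = 2^6 × 3 × 5^2 × 7 = 33600.
Laps for period 320: 33600 / 320 = 105.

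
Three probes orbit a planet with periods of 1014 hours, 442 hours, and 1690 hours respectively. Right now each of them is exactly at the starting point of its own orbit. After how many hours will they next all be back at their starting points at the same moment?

They coincide at every common multiple of the periods; the first is the LCM.
1014 = 2 × 3 × 13^2
442 = 2 × 13 × 17
1690 = 2 × 5 × 13^2
LCM(1014, 442, 1690) = 2 × 3 × 5 × 13^2 × 17 = 86190.

86190 hours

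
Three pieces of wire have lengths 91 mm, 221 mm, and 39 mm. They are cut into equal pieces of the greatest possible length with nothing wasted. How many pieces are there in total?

27

Piece length = gcd(91, 221, 39).
91 = 7 × 13
221 = 13 × 17
39 = 3 × 13
gcd(91, 221, 39) = 13.
Total pieces = 91/13 + 221/13 + 39/13 = 7 + 17 + 3 = 27.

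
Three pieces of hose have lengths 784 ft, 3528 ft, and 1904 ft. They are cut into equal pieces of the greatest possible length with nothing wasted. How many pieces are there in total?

Piece length = gcd(784, 3528, 1904).
784 = 2^4 × 7^2
3528 = 2^3 × 3^2 × 7^2
1904 = 2^4 × 7 × 17
gcd(784, 3528, 1904) = 2^3 × 7 = 56.
Total pieces = 784/56 + 3528/56 + 1904/56 = 14 + 63 + 34 = 111.

111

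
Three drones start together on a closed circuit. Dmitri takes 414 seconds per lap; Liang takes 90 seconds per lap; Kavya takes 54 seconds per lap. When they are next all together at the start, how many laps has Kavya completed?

115 laps

The first common completion time is the LCM of the periods.
414 = 2 × 3^2 × 23
90 = 2 × 3^2 × 5
54 = 2 × 3^3
LCM(414, 90, 54) = 2 × 3^3 × 5 × 23 = 6210.
Laps for period 54: 6210 / 54 = 115.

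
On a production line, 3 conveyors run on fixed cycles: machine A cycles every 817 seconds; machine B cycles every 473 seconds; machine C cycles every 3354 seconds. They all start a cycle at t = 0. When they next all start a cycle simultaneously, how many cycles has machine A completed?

They are all back at their starting positions together after one LCM of the periods.
817 = 19 × 43
473 = 11 × 43
3354 = 2 × 3 × 13 × 43
LCM(817, 473, 3354) = 2 × 3 × 11 × 13 × 19 × 43 = 700986.
Cycles for period 817: 700986 / 817 = 858.

858 cycles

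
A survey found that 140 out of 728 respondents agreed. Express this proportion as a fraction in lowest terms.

5/26

140 = 2^2 × 5 × 7
728 = 2^3 × 7 × 13
gcd(140, 728) = 2^2 × 7 = 28.
Divide numerator and denominator by 28: 140/728 = 5/26.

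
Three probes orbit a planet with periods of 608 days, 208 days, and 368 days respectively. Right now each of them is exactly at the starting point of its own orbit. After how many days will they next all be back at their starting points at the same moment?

We need the least common multiple of the intervals.
608 = 2^5 × 19
208 = 2^4 × 13
368 = 2^4 × 23
LCM(608, 208, 368) = 2^5 × 13 × 19 × 23 = 181792.

181792 days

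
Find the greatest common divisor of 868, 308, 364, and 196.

868 = 2^2 × 7 × 31
308 = 2^2 × 7 × 11
364 = 2^2 × 7 × 13
196 = 2^2 × 7^2
gcd(868, 308, 364, 196) = 2^2 × 7 = 28.

28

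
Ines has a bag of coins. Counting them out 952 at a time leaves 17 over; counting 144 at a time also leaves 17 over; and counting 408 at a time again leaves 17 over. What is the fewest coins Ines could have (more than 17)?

17153

N − 17 must be a common multiple of 952, 144, and 408.
952 = 2^3 × 7 × 17
144 = 2^4 × 3^2
408 = 2^3 × 3 × 17
LCM(952, 144, 408) = 2^4 × 3^2 × 7 × 17 = 17136.
Smallest N > 17 is LCM + 17 = 17136 + 17 = 17153.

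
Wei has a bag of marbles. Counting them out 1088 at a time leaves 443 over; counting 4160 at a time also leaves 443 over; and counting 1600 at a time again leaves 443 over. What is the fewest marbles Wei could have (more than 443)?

N − 443 must be a common multiple of 1088, 4160, and 1600.
1088 = 2^6 × 17
4160 = 2^6 × 5 × 13
1600 = 2^6 × 5^2
LCM(1088, 4160, 1600) = 2^6 × 5^2 × 13 × 17 = 353600.
Smallest N > 443 is LCM + 443 = 353600 + 443 = 354043.

354043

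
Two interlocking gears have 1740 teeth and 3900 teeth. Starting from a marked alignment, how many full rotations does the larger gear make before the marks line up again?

29 rotations

All finish a whole number of cycles simultaneously at t = LCM of the periods.
1740 = 2^2 × 3 × 5 × 29
3900 = 2^2 × 3 × 5^2 × 13
LCM(1740, 3900) = 2^2 × 3 × 5^2 × 13 × 29 = 113100.
Rotations for period 3900: 113100 / 3900 = 29.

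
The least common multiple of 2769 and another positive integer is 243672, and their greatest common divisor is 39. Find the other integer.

3432

gcd × lcm = product of the two integers, so the other integer is (39 × 243672) / 2769 = 3432.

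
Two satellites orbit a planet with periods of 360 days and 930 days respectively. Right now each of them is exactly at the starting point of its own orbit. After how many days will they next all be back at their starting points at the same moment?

The first simultaneous occurrence is after LCM of the individual periods.
360 = 2^3 × 3^2 × 5
930 = 2 × 3 × 5 × 31
LCM(360, 930) = 2^3 × 3^2 × 5 × 31 = 11160.

11160 days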